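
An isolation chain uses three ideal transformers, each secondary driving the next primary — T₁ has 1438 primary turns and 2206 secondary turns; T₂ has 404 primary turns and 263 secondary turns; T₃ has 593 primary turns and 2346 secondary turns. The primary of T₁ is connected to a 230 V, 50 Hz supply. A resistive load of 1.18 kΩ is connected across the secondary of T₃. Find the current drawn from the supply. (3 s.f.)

Secondary of T₁: V = 230.00 × 2206/1438 = 352.84 V.
Secondary of T₂: V = 352.84 × 263/404 = 229.69 V.
Secondary of T₃: V = 229.69 × 2346/593 = 908.70 V.
I_load = 908.70/1180 = 0.77009 A, so P_out = 908.70 × 0.77009 = 699.78 W.
All ideal ⇒ P_in = P_out, so I_supply = 699.78/230 = 3.04 A.

I_supply ≈ 3.04 A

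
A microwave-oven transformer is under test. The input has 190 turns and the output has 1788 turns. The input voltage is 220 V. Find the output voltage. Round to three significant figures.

V_out ≈ 2070 V

V_out/V_in = N_out/N_in, so V_out = 220 × 1788/190 = 2070 V.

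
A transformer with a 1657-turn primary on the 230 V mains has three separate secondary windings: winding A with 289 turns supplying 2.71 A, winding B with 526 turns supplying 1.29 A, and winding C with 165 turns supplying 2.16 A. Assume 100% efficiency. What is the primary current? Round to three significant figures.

V_A = 230 × 289/1657 = 40.115 V; V_B = 230 × 526/1657 = 73.011 V; V_C = 230 × 165/1657 = 22.903 V.
P_out = V_A I_A + V_B I_B + V_C I_C = 40.115×2.71 + 73.011×1.29 + 22.903×2.16 = 108.71 + 94.185 + 49.470 = 252.37 W.
Ideal ⇒ P_in = P_out, so I_p = P_out/V_p = 252.37/230 = 1.10 A.

I_p ≈ 1.10 A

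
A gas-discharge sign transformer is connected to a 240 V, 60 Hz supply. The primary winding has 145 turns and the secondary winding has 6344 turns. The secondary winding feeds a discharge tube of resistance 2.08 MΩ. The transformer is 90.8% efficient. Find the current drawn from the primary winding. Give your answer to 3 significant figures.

I_p ≈ 0.243 A

V_s = 240 × 6344/145 = 10500 V.
I_s = V_s/R = 10500/(2.08×10^6) = 0.0050483 A.
P_out = V_s I_s = 10500 × 0.0050483 = 53.009 W.
P_in = P_out/η = 53.009/0.908 = 58.380 W.
I_p = P_in/V_p = 58.380/240 = 0.243 A.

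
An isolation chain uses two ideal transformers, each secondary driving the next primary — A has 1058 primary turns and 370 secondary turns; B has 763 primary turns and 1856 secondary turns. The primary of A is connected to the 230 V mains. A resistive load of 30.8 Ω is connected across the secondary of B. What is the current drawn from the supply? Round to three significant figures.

Secondary of A: V = 230.00 × 370/1058 = 80.435 V.
Secondary of B: V = 80.435 × 1856/763 = 195.66 V.
I_load = 195.66/30.8 = 6.3525 A, so P_out = 195.66 × 6.3525 = 1242.9 W.
All ideal ⇒ P_in = P_out, so I_supply = 1242.9/230 = 5.40 A.

I_supply ≈ 5.40 A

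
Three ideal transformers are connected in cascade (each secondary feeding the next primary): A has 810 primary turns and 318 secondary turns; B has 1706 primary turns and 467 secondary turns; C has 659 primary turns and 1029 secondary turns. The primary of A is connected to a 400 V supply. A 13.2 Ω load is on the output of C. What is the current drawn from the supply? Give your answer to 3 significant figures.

I_supply ≈ 0.853 A

After A: V = 400.00 × 318/810 = 157.04 V.
After B: V = 157.04 × 467/1706 = 42.987 V.
After C: V = 42.987 × 1029/659 = 67.123 V.
I_load = 67.123/13.2 = 5.0851 A, so P_out = 67.123 × 5.0851 = 341.32 W.
All ideal ⇒ P_in = P_out, so I_supply = 341.32/400 = 0.853 A.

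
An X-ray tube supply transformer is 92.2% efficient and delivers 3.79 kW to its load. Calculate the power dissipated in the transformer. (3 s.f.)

P_in = P_out/η = 3790/0.922 = 4110.63 W.
P_loss = P_in − P_out = 4110.63 − 3790 = 321 W.

P_loss ≈ 321 W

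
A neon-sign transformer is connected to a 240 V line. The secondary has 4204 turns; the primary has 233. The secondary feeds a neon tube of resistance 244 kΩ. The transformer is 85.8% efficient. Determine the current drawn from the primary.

V_s = 240 × 4204/233 = 4330.3 V.
I_s = V_s/R = 4330.3/244000 = 0.017747 A.
P_out = V_s I_s = 4330.3 × 0.017747 = 76.850 W.
P_in = P_out/η = 76.850/0.858 = 89.569 W.
I_p = P_in/V_p = 89.569/240 = 0.373 A.

I_p ≈ 0.373 A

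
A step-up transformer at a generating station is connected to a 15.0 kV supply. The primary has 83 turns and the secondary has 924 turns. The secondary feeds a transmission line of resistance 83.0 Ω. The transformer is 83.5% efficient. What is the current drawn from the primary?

I_p ≈ 26800 A

V_s = 15000 × 924/83 = 166990 V.
I_s = V_s/R = 166990/83.0 = 2011.9 A.
P_out = V_s I_s = 166990 × 2011.9 = 3.3596×10^8 W.
P_in = P_out/η = 3.3596×10^8/0.835 = 4.0235×10^8 W.
I_p = P_in/V_p = 4.0235×10^8/15000 = 26800 A.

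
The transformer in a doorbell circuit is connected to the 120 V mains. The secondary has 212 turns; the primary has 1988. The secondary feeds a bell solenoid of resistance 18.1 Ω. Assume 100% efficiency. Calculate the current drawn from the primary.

V_s = V_p × N_s/N_p = 120 × 212/1988 = 12.797 V.
I_s = V_s/R = 12.797/18.1 = 0.70700 A.
For an ideal transformer I_p N_p = I_s N_s, so I_p = 0.70700 × 212/1988 = 0.0754 A.

I_p ≈ 0.0754 A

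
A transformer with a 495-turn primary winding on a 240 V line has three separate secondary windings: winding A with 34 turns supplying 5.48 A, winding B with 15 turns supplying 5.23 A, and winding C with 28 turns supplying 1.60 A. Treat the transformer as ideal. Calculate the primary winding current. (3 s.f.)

V_A = 240 × 34/495 = 16.485 V; V_B = 240 × 15/495 = 7.2727 V; V_C = 240 × 28/495 = 13.576 V.
P_out = V_A I_A + V_B I_B + V_C I_C = 16.485×5.48 + 7.2727×5.23 + 13.576×1.60 = 90.337 + 38.036 + 21.721 = 150.09 W.
Ideal ⇒ P_in = P_out, so I_p = P_out/V_p = 150.09/240 = 0.625 A.

I_p ≈ 0.625 A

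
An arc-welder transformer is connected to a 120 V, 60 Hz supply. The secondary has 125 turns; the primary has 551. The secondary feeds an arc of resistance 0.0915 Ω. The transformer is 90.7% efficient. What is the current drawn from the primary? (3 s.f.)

V_s = 120 × 125/551 = 27.223 V.
I_s = V_s/R = 27.223/0.0915 = 297.52 A.
P_out = V_s I_s = 27.223 × 297.52 = 8099.5 W.
P_in = P_out/η = 8099.5/0.907 = 8930.0 W.
I_p = P_in/V_p = 8930.0/120 = 74.4 A.

I_p ≈ 74.4 A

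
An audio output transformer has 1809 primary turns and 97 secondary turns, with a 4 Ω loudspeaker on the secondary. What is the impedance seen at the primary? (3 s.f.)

Z_p ≈ 1390 Ω

Z_p = (N_p/N_s)² × Z_s = (1809/97)² × 4 = 1390 Ω.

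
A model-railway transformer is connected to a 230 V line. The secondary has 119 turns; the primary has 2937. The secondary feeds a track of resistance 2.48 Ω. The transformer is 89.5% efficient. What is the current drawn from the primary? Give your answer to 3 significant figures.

V_s = 230 × 119/2937 = 9.3190 V.
I_s = V_s/R = 9.3190/2.48 = 3.7577 A.
P_out = V_s I_s = 9.3190 × 3.7577 = 35.018 W.
P_in = P_out/η = 35.018/0.895 = 39.126 W.
I_p = P_in/V_p = 39.126/230 = 0.170 A.

I_p ≈ 0.170 A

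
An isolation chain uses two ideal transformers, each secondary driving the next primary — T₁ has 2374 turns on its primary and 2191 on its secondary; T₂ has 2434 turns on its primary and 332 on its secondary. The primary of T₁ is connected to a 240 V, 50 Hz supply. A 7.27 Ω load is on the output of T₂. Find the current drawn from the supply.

I_supply ≈ 0.523 A

After T₁: V = 240.00 × 2191/2374 = 221.50 V.
After T₂: V = 221.50 × 332/2434 = 30.213 V.
I_load = 30.213/7.27 = 4.1558 A, so P_out = 30.213 × 4.1558 = 125.56 W.
All ideal ⇒ P_in = P_out, so I_supply = 125.56/240 = 0.523 A.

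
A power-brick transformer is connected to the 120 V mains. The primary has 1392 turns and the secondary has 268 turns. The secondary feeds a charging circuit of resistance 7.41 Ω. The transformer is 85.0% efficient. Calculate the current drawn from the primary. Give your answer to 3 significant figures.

V_s = 120 × 268/1392 = 23.103 V.
I_s = V_s/R = 23.103/7.41 = 3.1179 A.
P_out = V_s I_s = 23.103 × 3.1179 = 72.034 W.
P_in = P_out/η = 72.034/0.850 = 84.745 W.
I_p = P_in/V_p = 84.745/120 = 0.706 A.

I_p ≈ 0.706 A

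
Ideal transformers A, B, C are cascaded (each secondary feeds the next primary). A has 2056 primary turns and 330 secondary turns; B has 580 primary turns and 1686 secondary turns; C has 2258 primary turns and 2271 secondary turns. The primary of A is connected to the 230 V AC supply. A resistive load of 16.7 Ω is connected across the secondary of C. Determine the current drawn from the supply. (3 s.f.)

After A: V = 230.00 × 330/2056 = 36.916 V.
After B: V = 36.916 × 1686/580 = 107.31 V.
After C: V = 107.31 × 2271/2258 = 107.93 V.
I_load = 107.93/16.7 = 6.4629 A, so P_out = 107.93 × 6.4629 = 697.54 W.
All ideal ⇒ P_in = P_out, so I_supply = 697.54/230 = 3.03 A.

I_supply ≈ 3.03 A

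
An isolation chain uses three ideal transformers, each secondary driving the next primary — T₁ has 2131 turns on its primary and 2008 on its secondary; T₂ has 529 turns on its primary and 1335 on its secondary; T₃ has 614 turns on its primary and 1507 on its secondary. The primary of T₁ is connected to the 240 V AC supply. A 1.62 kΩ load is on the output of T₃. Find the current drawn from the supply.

I_supply ≈ 5.05 A

Secondary of T₁: V = 240.00 × 2008/2131 = 226.15 V.
Secondary of T₂: V = 226.15 × 1335/529 = 570.71 V.
Secondary of T₃: V = 570.71 × 1507/614 = 1400.8 V.
I_load = 1400.8/1620 = 0.86466 A, so P_out = 1400.8 × 0.86466 = 1211.2 W.
All ideal ⇒ P_in = P_out, so I_supply = 1211.2/240 = 5.05 A.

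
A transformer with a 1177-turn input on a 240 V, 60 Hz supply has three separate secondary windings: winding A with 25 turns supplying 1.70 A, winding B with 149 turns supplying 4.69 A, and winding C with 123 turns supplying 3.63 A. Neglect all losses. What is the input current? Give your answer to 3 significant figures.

I_in ≈ 1.01 A

V_A = 240 × 25/1177 = 5.0977 V; V_B = 240 × 149/1177 = 30.382 V; V_C = 240 × 123/1177 = 25.081 V.
P_out = V_A I_A + V_B I_B + V_C I_C = 5.0977×1.70 + 30.382×4.69 + 25.081×3.63 = 8.6661 + 142.49 + 91.043 = 242.20 W.
Ideal ⇒ P_in = P_out, so I_in = P_out/V_in = 242.20/240 = 1.01 A.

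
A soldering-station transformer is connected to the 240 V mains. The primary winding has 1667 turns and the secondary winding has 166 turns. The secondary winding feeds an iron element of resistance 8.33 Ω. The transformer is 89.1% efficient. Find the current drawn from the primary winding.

V_s = 240 × 166/1667 = 23.899 V.
I_s = V_s/R = 23.899/8.33 = 2.8691 A.
P_out = V_s I_s = 23.899 × 2.8691 = 68.568 W.
P_in = P_out/η = 68.568/0.891 = 76.956 W.
I_p = P_in/V_p = 76.956/240 = 0.321 A.

I_p ≈ 0.321 A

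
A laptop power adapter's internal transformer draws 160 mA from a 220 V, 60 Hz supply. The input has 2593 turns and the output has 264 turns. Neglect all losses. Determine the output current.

I_out ≈ 1.57 A

I_out/I_in = N_in/N_out, so I_out = 0.160 × 2593/264 = 1.57 A.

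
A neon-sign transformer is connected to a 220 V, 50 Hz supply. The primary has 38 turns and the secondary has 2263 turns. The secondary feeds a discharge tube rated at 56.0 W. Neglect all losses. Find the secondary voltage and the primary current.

V_s ≈ 13100 V, I_p ≈ 0.255 A

V_s = V_p × N_s/N_p = 220 × 2263/38 = 13102 V.
I_s = P/V_s = 56.0/13102 = 0.0042743 A.
I_p = I_s × N_s/N_p = 0.0042743 × 2263/38 = 0.255 A.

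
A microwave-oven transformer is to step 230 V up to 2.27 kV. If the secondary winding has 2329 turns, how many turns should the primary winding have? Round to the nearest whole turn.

N_p = 236 turns

N_p/N_s = V_p/V_s, so N_p = 2329 × 230/2270 = 236.0 ≈ 236 turns.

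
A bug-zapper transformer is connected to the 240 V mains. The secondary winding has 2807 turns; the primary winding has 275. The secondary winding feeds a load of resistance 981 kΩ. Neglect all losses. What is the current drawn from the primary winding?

V_s = V_p × N_s/N_p = 240 × 2807/275 = 2449.7 V.
I_s = V_s/R = 2449.7/981000 = 0.0024972 A.
For an ideal transformer I_p N_p = I_s N_s, so I_p = 0.0024972 × 2807/275 = 0.0255 A.

I_p ≈ 0.0255 A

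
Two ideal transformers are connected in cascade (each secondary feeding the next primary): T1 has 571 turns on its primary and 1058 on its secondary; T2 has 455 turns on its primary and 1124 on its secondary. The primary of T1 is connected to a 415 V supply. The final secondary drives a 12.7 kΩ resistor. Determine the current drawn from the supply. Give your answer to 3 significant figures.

Secondary of T1: V = 415.00 × 1058/571 = 768.95 V.
Secondary of T2: V = 768.95 × 1124/455 = 1899.6 V.
I_load = 1899.6/12700 = 0.14957 A, so P_out = 1899.6 × 0.14957 = 284.12 W.
All ideal ⇒ P_in = P_out, so I_supply = 284.12/415 = 0.685 A.

I_supply ≈ 0.685 A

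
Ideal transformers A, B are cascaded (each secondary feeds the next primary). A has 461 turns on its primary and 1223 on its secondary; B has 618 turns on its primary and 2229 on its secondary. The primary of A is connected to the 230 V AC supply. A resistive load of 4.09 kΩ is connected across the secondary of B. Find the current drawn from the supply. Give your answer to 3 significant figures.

After A: V = 230.00 × 1223/461 = 610.17 V.
After B: V = 610.17 × 2229/618 = 2200.8 V.
I_load = 2200.8/4090 = 0.53809 A, so P_out = 2200.8 × 0.53809 = 1184.2 W.
All ideal ⇒ P_in = P_out, so I_supply = 1184.2/230 = 5.15 A.

I_supply ≈ 5.15 A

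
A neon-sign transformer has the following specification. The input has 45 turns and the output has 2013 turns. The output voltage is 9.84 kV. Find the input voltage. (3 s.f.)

V_in/V_out = N_in/N_out, so V_in = 9840 × 45/2013 = 220 V.

V_in ≈ 220 V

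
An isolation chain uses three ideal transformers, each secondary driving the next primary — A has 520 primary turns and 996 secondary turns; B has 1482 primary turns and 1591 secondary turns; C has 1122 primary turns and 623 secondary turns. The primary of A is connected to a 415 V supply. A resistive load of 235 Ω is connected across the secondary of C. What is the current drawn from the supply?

I_supply ≈ 2.30 A

After A: V = 415.00 × 996/520 = 794.88 V.
After B: V = 794.88 × 1591/1482 = 853.35 V.
After C: V = 853.35 × 623/1122 = 473.83 V.
I_load = 473.83/235 = 2.0163 A, so P_out = 473.83 × 2.0163 = 955.38 W.
All ideal ⇒ P_in = P_out, so I_supply = 955.38/415 = 2.30 A.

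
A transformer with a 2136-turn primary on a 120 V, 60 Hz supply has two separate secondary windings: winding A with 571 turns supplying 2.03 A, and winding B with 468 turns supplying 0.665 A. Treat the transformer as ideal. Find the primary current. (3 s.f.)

V_A = 120 × 571/2136 = 32.079 V; V_B = 120 × 468/2136 = 26.292 V.
P_out = V_A I_A + V_B I_B = 32.079×2.03 + 26.292×0.665 = 65.120 + 17.484 = 82.604 W.
Ideal ⇒ P_in = P_out, so I_p = P_out/V_p = 82.604/120 = 0.688 A.

I_p ≈ 0.688 A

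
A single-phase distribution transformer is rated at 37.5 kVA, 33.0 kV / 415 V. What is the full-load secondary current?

I_s = S/V_s = 37500/415 = 90.4 A.

I_s ≈ 90.4 A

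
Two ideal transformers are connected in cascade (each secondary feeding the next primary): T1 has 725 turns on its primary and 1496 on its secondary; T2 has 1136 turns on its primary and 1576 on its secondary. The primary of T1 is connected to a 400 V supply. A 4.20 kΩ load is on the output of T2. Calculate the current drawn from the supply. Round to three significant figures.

I_supply ≈ 0.780 A

Secondary of T1: V = 400.00 × 1496/725 = 825.38 V.
Secondary of T2: V = 825.38 × 1576/1136 = 1145.1 V.
I_load = 1145.1/4200 = 0.27264 A, so P_out = 1145.1 × 0.27264 = 312.19 W.
All ideal ⇒ P_in = P_out, so I_supply = 312.19/400 = 0.780 A.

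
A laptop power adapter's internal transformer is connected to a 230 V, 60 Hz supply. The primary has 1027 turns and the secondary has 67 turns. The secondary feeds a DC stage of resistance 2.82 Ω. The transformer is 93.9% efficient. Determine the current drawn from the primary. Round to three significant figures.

I_p ≈ 0.370 A

V_s = 230 × 67/1027 = 15.005 V.
I_s = V_s/R = 15.005/2.82 = 5.3209 A.
P_out = V_s I_s = 15.005 × 5.3209 = 79.839 W.
P_in = P_out/η = 79.839/0.939 = 85.026 W.
I_p = P_in/V_p = 85.026/230 = 0.370 A.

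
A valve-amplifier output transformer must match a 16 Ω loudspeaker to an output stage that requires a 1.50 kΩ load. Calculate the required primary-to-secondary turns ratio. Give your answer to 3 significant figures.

Z_p/Z_s = (N_p/N_s)², so N_p/N_s = √(1500/16) = √93.8 = 9.68.

N_p/N_s ≈ 9.68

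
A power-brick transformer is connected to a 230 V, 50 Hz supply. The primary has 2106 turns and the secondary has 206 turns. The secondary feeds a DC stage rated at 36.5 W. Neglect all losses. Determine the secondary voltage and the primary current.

V_s ≈ 22.5 V, I_p ≈ 0.159 A

V_s = V_p × N_s/N_p = 230 × 206/2106 = 22.498 V.
I_s = P/V_s = 36.5/22.498 = 1.6224 A.
I_p = I_s × N_s/N_p = 1.6224 × 206/2106 = 0.159 A.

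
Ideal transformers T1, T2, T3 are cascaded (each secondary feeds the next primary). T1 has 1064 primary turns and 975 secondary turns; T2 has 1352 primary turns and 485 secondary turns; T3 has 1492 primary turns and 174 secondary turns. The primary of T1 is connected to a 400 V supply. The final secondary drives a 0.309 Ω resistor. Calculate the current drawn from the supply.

Secondary of T1: V = 400.00 × 975/1064 = 366.54 V.
Secondary of T2: V = 366.54 × 485/1352 = 131.49 V.
Secondary of T3: V = 131.49 × 174/1492 = 15.334 V.
I_load = 15.334/0.309 = 49.626 A, so P_out = 15.334 × 49.626 = 760.99 W.
All ideal ⇒ P_in = P_out, so I_supply = 760.99/400 = 1.90 A.

I_supply ≈ 1.90 A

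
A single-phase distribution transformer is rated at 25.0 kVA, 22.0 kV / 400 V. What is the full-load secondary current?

I_s = S/V_s = 25000/400 = 62.5 A.

I_s ≈ 62.5 A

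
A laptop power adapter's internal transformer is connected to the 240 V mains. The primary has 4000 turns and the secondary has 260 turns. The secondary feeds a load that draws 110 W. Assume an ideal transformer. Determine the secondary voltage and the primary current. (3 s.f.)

V_s ≈ 15.6 V, I_p ≈ 0.458 A

V_s = V_p × N_s/N_p = 240 × 260/4000 = 15.600 V.
I_s = P/V_s = 110/15.600 = 7.0513 A.
I_p = I_s × N_s/N_p = 7.0513 × 260/4000 = 0.458 A.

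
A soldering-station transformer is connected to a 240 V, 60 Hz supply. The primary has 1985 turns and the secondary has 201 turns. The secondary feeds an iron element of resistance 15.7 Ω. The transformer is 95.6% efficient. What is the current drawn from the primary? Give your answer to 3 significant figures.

V_s = 240 × 201/1985 = 24.302 V.
I_s = V_s/R = 24.302/15.7 = 1.5479 A.
P_out = V_s I_s = 24.302 × 1.5479 = 37.618 W.
P_in = P_out/η = 37.618/0.956 = 39.349 W.
I_p = P_in/V_p = 39.349/240 = 0.164 A.

I_p ≈ 0.164 A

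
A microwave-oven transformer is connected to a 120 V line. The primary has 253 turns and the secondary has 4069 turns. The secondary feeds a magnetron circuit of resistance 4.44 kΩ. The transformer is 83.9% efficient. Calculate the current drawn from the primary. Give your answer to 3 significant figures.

V_s = 120 × 4069/253 = 1930.0 V.
I_s = V_s/R = 1930.0/4440 = 0.43468 A.
P_out = V_s I_s = 1930.0 × 0.43468 = 838.91 W.
P_in = P_out/η = 838.91/0.839 = 999.89 W.
I_p = P_in/V_p = 999.89/120 = 8.33 A.

I_p ≈ 8.33 A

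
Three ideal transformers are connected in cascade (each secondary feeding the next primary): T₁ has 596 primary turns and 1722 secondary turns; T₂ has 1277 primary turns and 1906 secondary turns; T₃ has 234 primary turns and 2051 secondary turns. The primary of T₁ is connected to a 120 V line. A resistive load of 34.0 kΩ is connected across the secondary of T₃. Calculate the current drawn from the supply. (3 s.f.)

After T₁: V = 120.00 × 1722/596 = 346.71 V.
After T₂: V = 346.71 × 1906/1277 = 517.49 V.
After T₃: V = 517.49 × 2051/234 = 4535.8 V.
I_load = 4535.8/34000 = 0.13340 A, so P_out = 4535.8 × 0.13340 = 605.09 W.
All ideal ⇒ P_in = P_out, so I_supply = 605.09/120 = 5.04 A.

I_supply ≈ 5.04 A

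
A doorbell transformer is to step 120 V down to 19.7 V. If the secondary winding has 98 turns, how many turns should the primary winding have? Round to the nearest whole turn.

N_p = 597 turns

N_p/N_s = V_p/V_s, so N_p = 98 × 120/19.7 = 597.0 ≈ 597 turns.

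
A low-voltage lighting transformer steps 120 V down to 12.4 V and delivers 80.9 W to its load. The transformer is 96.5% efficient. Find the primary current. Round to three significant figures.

I_p ≈ 0.699 A

P_in = P_out/η = 80.9/0.965 = 83.834 W.
I_p = P_in/V_p = 83.834/120 = 0.699 A.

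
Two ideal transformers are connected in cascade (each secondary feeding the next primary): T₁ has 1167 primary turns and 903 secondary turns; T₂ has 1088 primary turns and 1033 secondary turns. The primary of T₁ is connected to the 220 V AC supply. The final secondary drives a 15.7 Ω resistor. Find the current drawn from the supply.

I_supply ≈ 7.56 A

Secondary of T₁: V = 220.00 × 903/1167 = 170.23 V.
Secondary of T₂: V = 170.23 × 1033/1088 = 161.63 V.
I_load = 161.63/15.7 = 10.295 A, so P_out = 161.63 × 10.295 = 1663.9 W.
All ideal ⇒ P_in = P_out, so I_supply = 1663.9/220 = 7.56 A.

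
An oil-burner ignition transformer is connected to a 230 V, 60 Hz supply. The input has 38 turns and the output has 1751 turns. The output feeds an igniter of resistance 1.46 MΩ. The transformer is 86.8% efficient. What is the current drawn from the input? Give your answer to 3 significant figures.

I_in ≈ 0.385 A

V_out = 230 × 1751/38 = 10598 V.
I_out = V_out/R = 10598/(1.46×10^6) = 0.0072590 A.
P_out = V_out I_out = 10598 × 0.0072590 = 76.932 W.
P_in = P_out/η = 76.932/0.868 = 88.632 W.
I_in = P_in/V_in = 88.632/230 = 0.385 A.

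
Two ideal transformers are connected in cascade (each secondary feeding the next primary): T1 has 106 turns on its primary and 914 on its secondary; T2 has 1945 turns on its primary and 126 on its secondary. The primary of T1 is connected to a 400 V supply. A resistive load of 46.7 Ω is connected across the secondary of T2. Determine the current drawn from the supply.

Secondary of T1: V = 400.00 × 914/106 = 3449.1 V.
Secondary of T2: V = 3449.1 × 126/1945 = 223.44 V.
I_load = 223.44/46.7 = 4.7845 A, so P_out = 223.44 × 4.7845 = 1069.0 W.
All ideal ⇒ P_in = P_out, so I_supply = 1069.0/400 = 2.67 A.

I_supply ≈ 2.67 A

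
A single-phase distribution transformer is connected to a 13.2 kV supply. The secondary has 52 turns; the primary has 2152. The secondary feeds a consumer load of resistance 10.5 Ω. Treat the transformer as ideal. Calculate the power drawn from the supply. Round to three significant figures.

P ≈ 9690 W

V_s = V_p × N_s/N_p = 13200 × 52/2152 = 318.96 V.
I_s = V_s/R = 318.96/10.5 = 30.377 A.
I_p = I_s × N_s/N_p = 30.377 × 52/2152 = 0.73402 A.
P = V_p I_p = 13200 × 0.73402 = 9690 W.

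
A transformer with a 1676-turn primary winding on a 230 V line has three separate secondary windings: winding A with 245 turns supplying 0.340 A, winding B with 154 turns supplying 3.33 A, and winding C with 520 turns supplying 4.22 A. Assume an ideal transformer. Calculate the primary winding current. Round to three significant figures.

V_A = 230 × 245/1676 = 33.622 V; V_B = 230 × 154/1676 = 21.134 V; V_C = 230 × 520/1676 = 71.360 V.
P_out = V_A I_A + V_B I_B + V_C I_C = 33.622×0.340 + 21.134×3.33 + 71.360×4.22 = 11.431 + 70.375 + 301.14 = 382.95 W.
Ideal ⇒ P_in = P_out, so I_p = P_out/V_p = 382.95/230 = 1.66 A.

I_p ≈ 1.66 A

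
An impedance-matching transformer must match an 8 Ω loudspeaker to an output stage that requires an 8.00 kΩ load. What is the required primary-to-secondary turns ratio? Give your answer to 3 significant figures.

Z_p/Z_s = (N_p/N_s)², so N_p/N_s = √(8000/8) = √1000 = 31.6.

N_p/N_s ≈ 31.6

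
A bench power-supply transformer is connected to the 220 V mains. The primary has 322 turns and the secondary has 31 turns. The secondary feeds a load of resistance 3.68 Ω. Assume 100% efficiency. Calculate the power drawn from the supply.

V_s = V_p × N_s/N_p = 220 × 31/322 = 21.180 V.
I_s = V_s/R = 21.180/3.68 = 5.7555 A.
I_p = I_s × N_s/N_p = 5.7555 × 31/322 = 0.55410 A.
P = V_p I_p = 220 × 0.55410 = 122 W.

P ≈ 122 W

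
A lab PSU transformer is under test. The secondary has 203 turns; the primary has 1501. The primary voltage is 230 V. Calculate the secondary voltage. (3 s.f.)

V_s/V_p = N_s/N_p, so V_s = 230 × 203/1501 = 31.1 V.

V_s ≈ 31.1 V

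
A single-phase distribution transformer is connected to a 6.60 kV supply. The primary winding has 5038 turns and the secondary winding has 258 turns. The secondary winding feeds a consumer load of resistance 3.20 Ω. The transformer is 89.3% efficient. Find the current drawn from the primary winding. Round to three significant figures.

I_p ≈ 6.06 A

V_s = 6600 × 258/5038 = 337.99 V.
I_s = V_s/R = 337.99/3.20 = 105.62 A.
P_out = V_s I_s = 337.99 × 105.62 = 35699 W.
P_in = P_out/η = 35699/0.893 = 39977 W.
I_p = P_in/V_p = 39977/6600 = 6.06 A.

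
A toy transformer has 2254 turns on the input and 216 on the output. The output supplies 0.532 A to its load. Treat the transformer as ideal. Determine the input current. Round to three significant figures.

For an ideal transformer I_in/I_out = N_out/N_in, so I_in = 0.532 × 216/2254 = 0.0510 A.

I_in ≈ 0.0510 A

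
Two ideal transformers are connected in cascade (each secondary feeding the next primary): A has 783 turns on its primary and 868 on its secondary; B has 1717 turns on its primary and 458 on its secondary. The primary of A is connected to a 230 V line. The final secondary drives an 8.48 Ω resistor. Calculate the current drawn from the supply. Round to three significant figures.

Secondary of A: V = 230.00 × 868/783 = 254.97 V.
Secondary of B: V = 254.97 × 458/1717 = 68.011 V.
I_load = 68.011/8.48 = 8.0202 A, so P_out = 68.011 × 8.0202 = 545.46 W.
All ideal ⇒ P_in = P_out, so I_supply = 545.46/230 = 2.37 A.

I_supply ≈ 2.37 A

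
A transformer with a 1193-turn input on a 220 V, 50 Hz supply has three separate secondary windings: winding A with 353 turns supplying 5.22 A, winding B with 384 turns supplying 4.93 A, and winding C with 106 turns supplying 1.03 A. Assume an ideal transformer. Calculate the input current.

V_A = 220 × 353/1193 = 65.096 V; V_B = 220 × 384/1193 = 70.813 V; V_C = 220 × 106/1193 = 19.547 V.
P_out = V_A I_A + V_B I_B + V_C I_C = 65.096×5.22 + 70.813×4.93 + 19.547×1.03 = 339.80 + 349.11 + 20.134 = 709.05 W.
Ideal ⇒ P_in = P_out, so I_in = P_out/V_in = 709.05/220 = 3.22 A.

I_in ≈ 3.22 A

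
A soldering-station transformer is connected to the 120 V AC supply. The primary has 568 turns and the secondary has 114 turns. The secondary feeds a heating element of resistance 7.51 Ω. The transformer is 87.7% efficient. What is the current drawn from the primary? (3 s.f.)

V_s = 120 × 114/568 = 24.085 V.
I_s = V_s/R = 24.085/7.51 = 3.2070 A.
P_out = V_s I_s = 24.085 × 3.2070 = 77.239 W.
P_in = P_out/η = 77.239/0.877 = 88.072 W.
I_p = P_in/V_p = 88.072/120 = 0.734 A.

I_p ≈ 0.734 A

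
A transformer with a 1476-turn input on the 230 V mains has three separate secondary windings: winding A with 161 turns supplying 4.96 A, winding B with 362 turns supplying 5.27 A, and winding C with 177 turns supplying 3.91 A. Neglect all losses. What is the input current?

I_in ≈ 2.30 A

V_A = 230 × 161/1476 = 25.088 V; V_B = 230 × 362/1476 = 56.409 V; V_C = 230 × 177/1476 = 27.581 V.
P_out = V_A I_A + V_B I_B + V_C I_C = 25.088×4.96 + 56.409×5.27 + 27.581×3.91 = 124.44 + 297.28 + 107.84 = 529.56 W.
Ideal ⇒ P_in = P_out, so I_in = P_out/V_in = 529.56/230 = 2.30 A.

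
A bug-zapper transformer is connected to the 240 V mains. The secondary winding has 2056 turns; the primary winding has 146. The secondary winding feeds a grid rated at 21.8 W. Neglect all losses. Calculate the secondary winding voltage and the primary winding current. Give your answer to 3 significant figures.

V_s = V_p × N_s/N_p = 240 × 2056/146 = 3379.7 V.
I_s = P/V_s = 21.8/3379.7 = 0.0064502 A.
I_p = I_s × N_s/N_p = 0.0064502 × 2056/146 = 0.0908 A.

V_s ≈ 3380 V, I_p ≈ 0.0908 A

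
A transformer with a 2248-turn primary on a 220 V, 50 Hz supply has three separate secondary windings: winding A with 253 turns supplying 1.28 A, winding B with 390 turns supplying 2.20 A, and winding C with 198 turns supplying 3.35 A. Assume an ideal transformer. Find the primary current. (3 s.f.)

I_p ≈ 0.821 A

V_A = 220 × 253/2248 = 24.760 V; V_B = 220 × 390/2248 = 38.167 V; V_C = 220 × 198/2248 = 19.377 V.
P_out = V_A I_A + V_B I_B + V_C I_C = 24.760×1.28 + 38.167×2.20 + 19.377×3.35 = 31.693 + 83.968 + 64.914 = 180.57 W.
Ideal ⇒ P_in = P_out, so I_p = P_out/V_p = 180.57/220 = 0.821 A.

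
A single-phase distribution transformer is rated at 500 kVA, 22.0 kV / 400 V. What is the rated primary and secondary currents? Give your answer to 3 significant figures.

I_p = S/V_p = 500000/22000 = 22.7 A.
I_s = S/V_s = 500000/400 = 1250 A.

I_p ≈ 22.7 A, I_s ≈ 1250 A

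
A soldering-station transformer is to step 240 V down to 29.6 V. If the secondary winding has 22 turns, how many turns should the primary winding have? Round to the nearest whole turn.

N_p = 178 turns

N_p/N_s = V_p/V_s, so N_p = 22 × 240/29.6 = 178.4 ≈ 178 turns.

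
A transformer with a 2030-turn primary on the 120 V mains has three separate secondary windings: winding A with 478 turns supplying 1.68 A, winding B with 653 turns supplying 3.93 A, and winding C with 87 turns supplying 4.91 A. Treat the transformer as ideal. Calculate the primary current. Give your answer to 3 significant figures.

V_A = 120 × 478/2030 = 28.256 V; V_B = 120 × 653/2030 = 38.601 V; V_C = 120 × 87/2030 = 5.1429 V.
P_out = V_A I_A + V_B I_B + V_C I_C = 28.256×1.68 + 38.601×3.93 + 5.1429×4.91 = 47.470 + 151.70 + 25.251 = 224.42 W.
Ideal ⇒ P_in = P_out, so I_p = P_out/V_p = 224.42/120 = 1.87 A.

I_p ≈ 1.87 A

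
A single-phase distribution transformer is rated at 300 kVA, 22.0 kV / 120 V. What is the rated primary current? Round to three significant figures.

I_p = S/V_p = 300000/22000 = 13.6 A.

I_p ≈ 13.6 A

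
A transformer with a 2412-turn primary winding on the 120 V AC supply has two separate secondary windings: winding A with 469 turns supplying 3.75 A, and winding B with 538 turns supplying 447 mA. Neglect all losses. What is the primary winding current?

V_A = 120 × 469/2412 = 23.333 V; V_B = 120 × 538/2412 = 26.766 V.
P_out = V_A I_A + V_B I_B = 23.333×3.75 + 26.766×0.447 = 87.500 + 11.964 = 99.464 W.
Ideal ⇒ P_in = P_out, so I_p = P_out/V_p = 99.464/120 = 0.829 A.

I_p ≈ 0.829 A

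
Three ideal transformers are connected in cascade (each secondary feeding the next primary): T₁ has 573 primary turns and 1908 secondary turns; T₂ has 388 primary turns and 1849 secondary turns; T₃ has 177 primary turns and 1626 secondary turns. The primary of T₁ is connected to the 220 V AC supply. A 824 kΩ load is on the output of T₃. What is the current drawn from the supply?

Secondary of T₁: V = 220.00 × 1908/573 = 732.57 V.
Secondary of T₂: V = 732.57 × 1849/388 = 3491.0 V.
Secondary of T₃: V = 3491.0 × 1626/177 = 32070 V.
I_load = 32070/824000 = 0.038920 A, so P_out = 32070 × 0.038920 = 1248.2 W.
All ideal ⇒ P_in = P_out, so I_supply = 1248.2/220 = 5.67 A.

I_supply ≈ 5.67 A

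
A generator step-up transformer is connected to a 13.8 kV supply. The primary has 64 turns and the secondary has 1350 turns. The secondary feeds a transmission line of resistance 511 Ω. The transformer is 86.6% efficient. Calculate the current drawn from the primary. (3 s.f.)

I_p ≈ 13900 A

V_s = 13800 × 1350/64 = 291090 V.
I_s = V_s/R = 291090/511 = 569.66 A.
P_out = V_s I_s = 291090 × 569.66 = 1.6582×10^8 W.
P_in = P_out/η = 1.6582×10^8/0.866 = 1.9148×10^8 W.
I_p = P_in/V_p = 1.9148×10^8/13800 = 13900 A.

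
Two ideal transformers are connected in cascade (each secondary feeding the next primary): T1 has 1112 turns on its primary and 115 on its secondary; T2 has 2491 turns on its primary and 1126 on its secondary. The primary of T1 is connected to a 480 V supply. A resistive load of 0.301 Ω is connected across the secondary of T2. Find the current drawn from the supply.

After T1: V = 480.00 × 115/1112 = 49.640 V.
After T2: V = 49.640 × 1126/2491 = 22.439 V.
I_load = 22.439/0.301 = 74.547 A, so P_out = 22.439 × 74.547 = 1672.8 W.
All ideal ⇒ P_in = P_out, so I_supply = 1672.8/480 = 3.48 A.

I_supply ≈ 3.48 A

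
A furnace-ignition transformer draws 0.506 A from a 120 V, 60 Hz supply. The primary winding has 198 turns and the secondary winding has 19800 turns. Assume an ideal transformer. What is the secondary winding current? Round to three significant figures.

I_s ≈ 0.00506 A

I_s/I_p = N_p/N_s, so I_s = 0.506 × 198/19800 = 0.00506 A.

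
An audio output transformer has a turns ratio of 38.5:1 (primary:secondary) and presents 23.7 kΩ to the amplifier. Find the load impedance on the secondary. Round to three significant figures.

Z_s = Z_p/(N_p/N_s)² = 23700/38.5² = 16.0 Ω.

Z_s ≈ 16.0 Ω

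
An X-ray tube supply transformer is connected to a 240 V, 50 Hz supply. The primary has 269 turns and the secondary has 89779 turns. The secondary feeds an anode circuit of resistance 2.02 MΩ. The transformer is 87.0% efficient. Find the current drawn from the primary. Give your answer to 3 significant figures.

V_s = 240 × 89779/269 = 80100 V.
I_s = V_s/R = 80100/(2.02×10^6) = 0.039654 A.
P_out = V_s I_s = 80100 × 0.039654 = 3176.3 W.
P_in = P_out/η = 3176.3/0.870 = 3650.9 W.
I_p = P_in/V_p = 3650.9/240 = 15.2 A.

I_p ≈ 15.2 A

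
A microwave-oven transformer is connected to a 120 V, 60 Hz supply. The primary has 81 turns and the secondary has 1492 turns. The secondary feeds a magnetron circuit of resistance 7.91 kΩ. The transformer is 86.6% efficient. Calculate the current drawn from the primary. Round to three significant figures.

I_p ≈ 5.94 A

V_s = 120 × 1492/81 = 2210.4 V.
I_s = V_s/R = 2210.4/7910 = 0.27944 A.
P_out = V_s I_s = 2210.4 × 0.27944 = 617.67 W.
P_in = P_out/η = 617.67/0.866 = 713.24 W.
I_p = P_in/V_p = 713.24/120 = 5.94 A.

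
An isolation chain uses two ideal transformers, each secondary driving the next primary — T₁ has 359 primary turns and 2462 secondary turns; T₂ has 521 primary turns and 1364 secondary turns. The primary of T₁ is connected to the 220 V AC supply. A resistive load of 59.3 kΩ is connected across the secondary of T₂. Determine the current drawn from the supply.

I_supply ≈ 1.20 A

Secondary of T₁: V = 220.00 × 2462/359 = 1508.7 V.
Secondary of T₂: V = 1508.7 × 1364/521 = 3950.0 V.
I_load = 3950.0/59300 = 0.066610 A, so P_out = 3950.0 × 0.066610 = 263.11 W.
All ideal ⇒ P_in = P_out, so I_supply = 263.11/220 = 1.20 A.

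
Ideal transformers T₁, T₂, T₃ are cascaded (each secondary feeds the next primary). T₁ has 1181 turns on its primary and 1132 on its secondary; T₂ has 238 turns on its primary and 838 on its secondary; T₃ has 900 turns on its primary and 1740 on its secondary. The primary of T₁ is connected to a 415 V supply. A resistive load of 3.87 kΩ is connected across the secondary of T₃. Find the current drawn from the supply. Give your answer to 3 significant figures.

After T₁: V = 415.00 × 1132/1181 = 397.78 V.
After T₂: V = 397.78 × 838/238 = 1400.6 V.
After T₃: V = 1400.6 × 1740/900 = 2707.8 V.
I_load = 2707.8/3870 = 0.69969 A, so P_out = 2707.8 × 0.69969 = 1894.6 W.
All ideal ⇒ P_in = P_out, so I_supply = 1894.6/415 = 4.57 A.

I_supply ≈ 4.57 A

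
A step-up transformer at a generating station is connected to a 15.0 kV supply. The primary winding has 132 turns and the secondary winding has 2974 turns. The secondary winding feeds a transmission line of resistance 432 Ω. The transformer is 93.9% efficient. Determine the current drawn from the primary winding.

I_p ≈ 18800 A

V_s = 15000 × 2974/132 = 337950 V.
I_s = V_s/R = 337950/432 = 782.30 A.
P_out = V_s I_s = 337950 × 782.30 = 2.6438×10^8 W.
P_in = P_out/η = 2.6438×10^8/0.939 = 2.8156×10^8 W.
I_p = P_in/V_p = 2.8156×10^8/15000 = 18800 A.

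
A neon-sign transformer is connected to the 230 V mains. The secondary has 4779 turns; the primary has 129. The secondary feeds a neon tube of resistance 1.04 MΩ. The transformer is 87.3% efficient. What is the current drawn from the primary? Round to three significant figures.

I_p ≈ 0.348 A

V_s = 230 × 4779/129 = 8520.7 V.
I_s = V_s/R = 8520.7/(1.04×10^6) = 0.0081930 A.
P_out = V_s I_s = 8520.7 × 0.0081930 = 69.810 W.
P_in = P_out/η = 69.810/0.873 = 79.966 W.
I_p = P_in/V_p = 79.966/230 = 0.348 A.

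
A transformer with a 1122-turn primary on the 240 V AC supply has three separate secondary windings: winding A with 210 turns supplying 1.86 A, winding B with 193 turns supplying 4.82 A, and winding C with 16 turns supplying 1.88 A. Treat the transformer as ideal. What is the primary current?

V_A = 240 × 210/1122 = 44.920 V; V_B = 240 × 193/1122 = 41.283 V; V_C = 240 × 16/1122 = 3.4225 V.
P_out = V_A I_A + V_B I_B + V_C I_C = 44.920×1.86 + 41.283×4.82 + 3.4225×1.88 = 83.551 + 198.99 + 6.4342 = 288.97 W.
Ideal ⇒ P_in = P_out, so I_p = P_out/V_p = 288.97/240 = 1.20 A.

I_p ≈ 1.20 A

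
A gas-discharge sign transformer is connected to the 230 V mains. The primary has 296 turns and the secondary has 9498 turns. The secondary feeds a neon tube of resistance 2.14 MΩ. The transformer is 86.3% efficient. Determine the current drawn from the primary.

V_s = 230 × 9498/296 = 7380.2 V.
I_s = V_s/R = 7380.2/(2.14×10^6) = 0.0034487 A.
P_out = V_s I_s = 7380.2 × 0.0034487 = 25.452 W.
P_in = P_out/η = 25.452/0.863 = 29.493 W.
I_p = P_in/V_p = 29.493/230 = 0.128 A.

I_p ≈ 0.128 A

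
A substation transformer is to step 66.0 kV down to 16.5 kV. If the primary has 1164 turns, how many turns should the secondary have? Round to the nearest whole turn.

N_s/N_p = V_s/V_p, so N_s = 1164 × 16500/66000 = 291.0 ≈ 291 turns.

N_s = 291 turns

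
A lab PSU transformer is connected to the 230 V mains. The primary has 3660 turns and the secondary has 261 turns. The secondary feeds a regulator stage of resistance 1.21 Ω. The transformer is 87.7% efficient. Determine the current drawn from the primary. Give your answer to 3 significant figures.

V_s = 230 × 261/3660 = 16.402 V.
I_s = V_s/R = 16.402/1.21 = 13.555 A.
P_out = V_s I_s = 16.402 × 13.555 = 222.33 W.
P_in = P_out/η = 222.33/0.877 = 253.51 W.
I_p = P_in/V_p = 253.51/230 = 1.10 A.

I_p ≈ 1.10 A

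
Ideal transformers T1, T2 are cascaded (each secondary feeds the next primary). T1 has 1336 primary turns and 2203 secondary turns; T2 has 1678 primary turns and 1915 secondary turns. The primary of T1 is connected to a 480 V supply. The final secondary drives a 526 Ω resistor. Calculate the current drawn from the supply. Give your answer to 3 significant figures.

I_supply ≈ 3.23 A

After T1: V = 480.00 × 2203/1336 = 791.50 V.
After T2: V = 791.50 × 1915/1678 = 903.29 V.
I_load = 903.29/526 = 1.7173 A, so P_out = 903.29 × 1.7173 = 1551.2 W.
All ideal ⇒ P_in = P_out, so I_supply = 1551.2/480 = 3.23 A.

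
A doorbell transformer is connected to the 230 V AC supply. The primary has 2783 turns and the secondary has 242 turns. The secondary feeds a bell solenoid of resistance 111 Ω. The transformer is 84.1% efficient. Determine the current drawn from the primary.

I_p ≈ 0.0186 A

V_s = 230 × 242/2783 = 20.000 V.
I_s = V_s/R = 20.000/111 = 0.18018 A.
P_out = V_s I_s = 20.000 × 0.18018 = 3.6036 W.
P_in = P_out/η = 3.6036/0.841 = 4.2849 W.
I_p = P_in/V_p = 4.2849/230 = 0.0186 A.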